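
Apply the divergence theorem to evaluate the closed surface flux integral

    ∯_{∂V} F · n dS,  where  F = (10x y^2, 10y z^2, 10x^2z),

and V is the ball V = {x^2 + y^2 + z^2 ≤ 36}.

By the divergence theorem,

    ∯_{∂V} F · n dS = ∭_V (∇ · F) dV.

Compute the divergence:
    ∇ · F = ∂F_x/∂x + ∂F_y/∂y + ∂F_z/∂z = 10y^2 + 10z^2 + 10x^2 = 10x^2 + 10y^2 + 10z^2.

In spherical coordinates, x = ρ sin(φ) cos(θ), y = ρ sin(φ) sin(θ), z = ρ cos(φ), dV = ρ^2 sin(φ) dρ dφ dθ, with 0 ≤ ρ ≤ 6, 0 ≤ φ ≤ π, 0 ≤ θ ≤ 2π.

The integrand, after substitution and multiplying by the volume element, becomes (10ρ^2) · ρ^2 sin(φ), so

    ∭_V (∇·F) dV = ∫_0^{2π} ∫_0^{π} ∫_0^{6} (10ρ^2) · ρ^2 sin(φ) dρ dφ dθ.

Inner (ρ from 0 to 6): 15552sin(φ).
Middle (φ from 0 to π): 31104.
Outer (θ from 0 to 2π): 62208π.

Therefore ∯_{∂V} F · n dS = 62208π.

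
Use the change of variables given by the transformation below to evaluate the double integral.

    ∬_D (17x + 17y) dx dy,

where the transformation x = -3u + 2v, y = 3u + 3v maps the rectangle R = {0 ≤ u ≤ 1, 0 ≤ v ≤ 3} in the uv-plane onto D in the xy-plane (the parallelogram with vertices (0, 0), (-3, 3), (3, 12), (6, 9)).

Compute the Jacobian determinant of (x, y) with respect to (u, v):

    ∂(x,y)/∂(u,v) = | -3  2 | = (-3)(3) - (2)(3) = -15.
                   | 3  3 |

Its absolute value is |J| = 15 (the area scaling factor).

Substituting x = -3u + 2v, y = 3u + 3v into the integrand,

    17x + 17y → 85v,

so the integral becomes

    ∬_R (85v) · |J| du dv = ∫_0^1 ∫_0^3 (1275v) dv du.

Inner (v): 11475/2.
Outer (u): 11475/2.

Therefore ∬_D (17x + 17y) dx dy = 11475/2.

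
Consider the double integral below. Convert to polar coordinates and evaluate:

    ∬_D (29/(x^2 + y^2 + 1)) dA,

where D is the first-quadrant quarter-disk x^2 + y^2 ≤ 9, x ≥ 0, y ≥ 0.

The region D is 0 ≤ r ≤ 3, 0 ≤ θ ≤ π/2 in polar coordinates, where x = r cos(θ), y = r sin(θ), and dA = r dr dθ.

Under the substitution, the integrand becomes 29/(r^2 + 1), so

    ∬_D (29/(x^2 + y^2 + 1)) dA = ∫_{0}^{π/2} ∫_{0}^{3} (29/(r^2 + 1)) · r dr dθ.

Inner integral (in r): ∫_{0}^{3} (29/(r^2 + 1)) · r dr = 29log(10)/2.

Outer integral (in θ): ∫_{0}^{π/2} (29log(10)/2) dθ = 29π log(10)/4.

Therefore ∬_D (29/(x^2 + y^2 + 1)) dA = 29π log(10)/4.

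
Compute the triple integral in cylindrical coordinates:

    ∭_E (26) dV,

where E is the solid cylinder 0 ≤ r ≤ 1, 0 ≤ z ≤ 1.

In cylindrical coordinates, x = r cos(θ), y = r sin(θ), z = z, and dV = r dr dθ dz.

The integrand becomes 26, so

    ∭_E (26) dV = ∫_{0}^{2π} ∫_{0}^{1} ∫_{0}^{1} (26) · r dz dr dθ.

Inner (z): 26r.
Middle (r from 0 to 1): 13.
Outer (θ): 26π.

Therefore the triple integral equals 26π.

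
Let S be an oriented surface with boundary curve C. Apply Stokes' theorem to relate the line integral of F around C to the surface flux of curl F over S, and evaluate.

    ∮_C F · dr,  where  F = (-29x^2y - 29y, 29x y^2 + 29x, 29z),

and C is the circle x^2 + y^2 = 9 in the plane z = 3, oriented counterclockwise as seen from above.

Let S be the flat disk x^2 + y^2 ≤ 9 in the plane z = 3, with upward unit normal n̂ = ẑ. By Stokes' theorem,

    ∮_C F · dr = ∬_S (∇ × F) · n̂ dS = ∬_D (curl F)_z dA,

where D is the disk x^2 + y^2 ≤ 9.

Compute the curl of F = (-29x^2y - 29y, 29x y^2 + 29x, 29z):
    (∇ × F)_x = ∂F_z/∂y - ∂F_y/∂z = 0,
    (∇ × F)_y = ∂F_x/∂z - ∂F_z/∂x = 0,
    (∇ × F)_z = ∂F_y/∂x - ∂F_x/∂y = 29x^2 + 29y^2 + 58.

On z = 3, (curl F)_z = 29x^2 + 29y^2 + 58.

Convert to polar (x = r cos θ, y = r sin θ, dA = r dr dθ); the integrand becomes 29r^2 + 58, so

    ∬_D (curl F)_z dA = ∫_0^{2π} ∫_0^{3} (29r^2 + 58) · r dr dθ.

Inner (r from 0 to 3): 3393/4.
Outer (θ from 0 to 2π): 3393π/2.

Therefore ∮_C F · dr = 3393π/2.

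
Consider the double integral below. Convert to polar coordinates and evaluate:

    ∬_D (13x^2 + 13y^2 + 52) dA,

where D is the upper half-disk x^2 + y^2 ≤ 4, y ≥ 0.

The region D is 0 ≤ r ≤ 2, 0 ≤ θ ≤ π in polar coordinates, where x = r cos(θ), y = r sin(θ), and dA = r dr dθ.

Under the substitution, the integrand becomes 13r^2 + 52, so

    ∬_D (13x^2 + 13y^2 + 52) dA = ∫_{0}^{π} ∫_{0}^{2} (13r^2 + 52) · r dr dθ.

Inner integral (in r): ∫_{0}^{2} (13r^2 + 52) · r dr = 156.

Outer integral (in θ): ∫_{0}^{π} (156) dθ = 156π.

Therefore ∬_D (13x^2 + 13y^2 + 52) dA = 156π.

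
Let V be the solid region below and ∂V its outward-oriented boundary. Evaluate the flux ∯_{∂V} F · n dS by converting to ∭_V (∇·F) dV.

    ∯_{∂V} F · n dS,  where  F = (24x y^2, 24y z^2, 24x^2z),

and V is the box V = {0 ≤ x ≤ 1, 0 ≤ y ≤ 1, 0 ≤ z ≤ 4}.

By the divergence theorem,

    ∯_{∂V} F · n dS = ∭_V (∇ · F) dV.

Compute the divergence:
    ∇ · F = ∂F_x/∂x + ∂F_y/∂y + ∂F_z/∂z = 24y^2 + 24z^2 + 24x^2 = 24x^2 + 24y^2 + 24z^2.

V is a rectangular box, so dV = dx dy dz with 0 ≤ x ≤ 1, 0 ≤ y ≤ 1, 0 ≤ z ≤ 4.

Integrate (24x^2 + 24y^2 + 24z^2) over V as an iterated integral:

    ∭_V (∇·F) dV = ∫_0^{1} ∫_0^{1} ∫_0^{4} (24x^2 + 24y^2 + 24z^2) dz dy dx.

Inner (z from 0 to 4): 96x^2 + 96y^2 + 512.
Middle (y from 0 to 1): 96x^2 + 544.
Outer (x from 0 to 1): 576.

Therefore ∯_{∂V} F · n dS = 576.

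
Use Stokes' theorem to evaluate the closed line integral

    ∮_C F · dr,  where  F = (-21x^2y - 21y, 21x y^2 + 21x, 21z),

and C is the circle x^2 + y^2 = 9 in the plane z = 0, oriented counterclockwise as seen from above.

Let S be the flat disk x^2 + y^2 ≤ 9 in the plane z = 0, with upward unit normal n̂ = ẑ. By Stokes' theorem,

    ∮_C F · dr = ∬_S (∇ × F) · n̂ dS = ∬_D (curl F)_z dA,

where D is the disk x^2 + y^2 ≤ 9.

Compute the curl of F = (-21x^2y - 21y, 21x y^2 + 21x, 21z):
    (∇ × F)_x = ∂F_z/∂y - ∂F_y/∂z = 0,
    (∇ × F)_y = ∂F_x/∂z - ∂F_z/∂x = 0,
    (∇ × F)_z = ∂F_y/∂x - ∂F_x/∂y = 21x^2 + 21y^2 + 42.

On z = 0, (curl F)_z = 21x^2 + 21y^2 + 42.

Convert to polar (x = r cos θ, y = r sin θ, dA = r dr dθ); the integrand becomes 21r^2 + 42, so

    ∬_D (curl F)_z dA = ∫_0^{2π} ∫_0^{3} (21r^2 + 42) · r dr dθ.

Inner (r from 0 to 3): 2457/4.
Outer (θ from 0 to 2π): 2457π/2.

Therefore ∮_C F · dr = 2457π/2.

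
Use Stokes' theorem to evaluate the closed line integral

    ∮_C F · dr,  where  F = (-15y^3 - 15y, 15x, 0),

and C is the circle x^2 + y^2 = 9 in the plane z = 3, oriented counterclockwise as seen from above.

Let S be the flat disk x^2 + y^2 ≤ 9 in the plane z = 3, with upward unit normal n̂ = ẑ. By Stokes' theorem,

    ∮_C F · dr = ∬_S (∇ × F) · n̂ dS = ∬_D (curl F)_z dA,

where D is the disk x^2 + y^2 ≤ 9.

Compute the curl of F = (-15y^3 - 15y, 15x, 0):
    (∇ × F)_x = ∂F_z/∂y - ∂F_y/∂z = 0,
    (∇ × F)_y = ∂F_x/∂z - ∂F_z/∂x = 0,
    (∇ × F)_z = ∂F_y/∂x - ∂F_x/∂y = 45y^2 + 30.

On z = 3, (curl F)_z = 45y^2 + 30.

Convert to polar (x = r cos θ, y = r sin θ, dA = r dr dθ); the integrand becomes 45r^2sin(θ)^2 + 30, so

    ∬_D (curl F)_z dA = ∫_0^{2π} ∫_0^{3} (45r^2sin(θ)^2 + 30) · r dr dθ.

Inner (r from 0 to 3): 3645sin(θ)^2/4 + 135.
Outer (θ from 0 to 2π): 4725π/4.

Therefore ∮_C F · dr = 4725π/4.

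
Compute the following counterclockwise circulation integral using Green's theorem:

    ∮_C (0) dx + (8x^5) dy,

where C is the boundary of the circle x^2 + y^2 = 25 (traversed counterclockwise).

Green's theorem converts the closed line integral into a double integral over the enclosed region D:

    ∮_C P dx + Q dy = ∬_D (∂Q/∂x - ∂P/∂y) dA.

Here P = 0, Q = 8x^5, so

    ∂Q/∂x = 40x^4,    ∂P/∂y = 0,
    ∂Q/∂x - ∂P/∂y = 40x^4.

D is the region x^2 + y^2 ≤ 25. Evaluating the double integral:

In polar coordinates (x = r cos θ, y = r sin θ, dA = r dr dθ) the integrand becomes 40r^4cos(θ)^4, so

    ∬_D (40x^4) dA = ∫_0^{2π} ∫_0^{5} (40r^4cos(θ)^4) · r dr dθ.

Inner (r from 0 to 5): 312500cos(θ)^4/3.
Outer (θ from 0 to 2π): 78125π.

Therefore ∮_C P dx + Q dy = 78125π.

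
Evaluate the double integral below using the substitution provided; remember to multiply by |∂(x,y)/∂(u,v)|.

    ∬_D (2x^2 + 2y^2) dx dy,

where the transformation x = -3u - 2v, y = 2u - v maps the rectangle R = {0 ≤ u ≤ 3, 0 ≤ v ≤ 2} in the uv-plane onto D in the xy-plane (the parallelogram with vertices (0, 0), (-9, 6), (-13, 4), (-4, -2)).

Compute the Jacobian determinant of (x, y) with respect to (u, v):

    ∂(x,y)/∂(u,v) = | -3  -2 | = (-3)(-1) - (-2)(2) = 7.
                   | 2  -1 |

Its absolute value is |J| = 7 (the area scaling factor).

Substituting x = -3u - 2v, y = 2u - v into the integrand,

    2x^2 + 2y^2 → 26u^2 + 16u v + 10v^2,

so the integral becomes

    ∬_R (26u^2 + 16u v + 10v^2) · |J| du dv = ∫_0^3 ∫_0^2 (182u^2 + 112u v + 70v^2) dv du.

Inner (v): 364u^2 + 224u + 560/3.
Outer (u): 4844.

Therefore ∬_D (2x^2 + 2y^2) dx dy = 4844.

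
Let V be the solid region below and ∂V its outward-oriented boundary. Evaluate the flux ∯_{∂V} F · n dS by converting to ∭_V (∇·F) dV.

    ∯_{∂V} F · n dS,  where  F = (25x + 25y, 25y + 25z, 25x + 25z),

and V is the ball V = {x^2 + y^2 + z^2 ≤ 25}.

By the divergence theorem,

    ∯_{∂V} F · n dS = ∭_V (∇ · F) dV.

Compute the divergence:
    ∇ · F = ∂F_x/∂x + ∂F_y/∂y + ∂F_z/∂z = 25 + 25 + 25 = 75.

In spherical coordinates, x = ρ sin(φ) cos(θ), y = ρ sin(φ) sin(θ), z = ρ cos(φ), dV = ρ^2 sin(φ) dρ dφ dθ, with 0 ≤ ρ ≤ 5, 0 ≤ φ ≤ π, 0 ≤ θ ≤ 2π.

The integrand, after substitution and multiplying by the volume element, becomes (75) · ρ^2 sin(φ), so

    ∭_V (∇·F) dV = ∫_0^{2π} ∫_0^{π} ∫_0^{5} (75) · ρ^2 sin(φ) dρ dφ dθ.

Inner (ρ from 0 to 5): 3125sin(φ).
Middle (φ from 0 to π): 6250.
Outer (θ from 0 to 2π): 12500π.

Therefore ∯_{∂V} F · n dS = 12500π.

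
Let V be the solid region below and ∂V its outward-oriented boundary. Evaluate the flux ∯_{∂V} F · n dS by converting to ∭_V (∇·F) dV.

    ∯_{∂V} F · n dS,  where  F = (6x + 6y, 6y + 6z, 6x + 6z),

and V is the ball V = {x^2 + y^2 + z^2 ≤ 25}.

By the divergence theorem,

    ∯_{∂V} F · n dS = ∭_V (∇ · F) dV.

Compute the divergence:
    ∇ · F = ∂F_x/∂x + ∂F_y/∂y + ∂F_z/∂z = 6 + 6 + 6 = 18.

In spherical coordinates, x = ρ sin(φ) cos(θ), y = ρ sin(φ) sin(θ), z = ρ cos(φ), dV = ρ^2 sin(φ) dρ dφ dθ, with 0 ≤ ρ ≤ 5, 0 ≤ φ ≤ π, 0 ≤ θ ≤ 2π.

The integrand, after substitution and multiplying by the volume element, becomes (18) · ρ^2 sin(φ), so

    ∭_V (∇·F) dV = ∫_0^{2π} ∫_0^{π} ∫_0^{5} (18) · ρ^2 sin(φ) dρ dφ dθ.

Inner (ρ from 0 to 5): 750sin(φ).
Middle (φ from 0 to π): 1500.
Outer (θ from 0 to 2π): 3000π.

Therefore ∯_{∂V} F · n dS = 3000π.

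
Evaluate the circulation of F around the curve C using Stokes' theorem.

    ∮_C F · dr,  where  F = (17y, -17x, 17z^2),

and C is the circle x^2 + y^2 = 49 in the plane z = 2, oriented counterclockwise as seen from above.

Let S be the flat disk x^2 + y^2 ≤ 49 in the plane z = 2, with upward unit normal n̂ = ẑ. By Stokes' theorem,

    ∮_C F · dr = ∬_S (∇ × F) · n̂ dS = ∬_D (curl F)_z dA,

where D is the disk x^2 + y^2 ≤ 49.

Compute the curl of F = (17y, -17x, 17z^2):
    (∇ × F)_x = ∂F_z/∂y - ∂F_y/∂z = 0,
    (∇ × F)_y = ∂F_x/∂z - ∂F_z/∂x = 0,
    (∇ × F)_z = ∂F_y/∂x - ∂F_x/∂y = -34.

On z = 2, (curl F)_z = -34.

Convert to polar (x = r cos θ, y = r sin θ, dA = r dr dθ); the integrand becomes -34, so

    ∬_D (curl F)_z dA = ∫_0^{2π} ∫_0^{7} (-34) · r dr dθ.

Inner (r from 0 to 7): -833.
Outer (θ from 0 to 2π): -1666π.

Therefore ∮_C F · dr = -1666π.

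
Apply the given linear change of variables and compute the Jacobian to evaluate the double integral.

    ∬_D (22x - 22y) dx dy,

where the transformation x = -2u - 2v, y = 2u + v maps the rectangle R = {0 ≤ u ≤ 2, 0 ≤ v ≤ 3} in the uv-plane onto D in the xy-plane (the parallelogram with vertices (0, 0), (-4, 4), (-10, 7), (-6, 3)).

Compute the Jacobian determinant of (x, y) with respect to (u, v):

    ∂(x,y)/∂(u,v) = | -2  -2 | = (-2)(1) - (-2)(2) = 2.
                   | 2  1 |

Its absolute value is |J| = 2 (the area scaling factor).

Substituting x = -2u - 2v, y = 2u + v into the integrand,

    22x - 22y → -88u - 66v,

so the integral becomes

    ∬_R (-88u - 66v) · |J| du dv = ∫_0^2 ∫_0^3 (-176u - 132v) dv du.

Inner (v): -528u - 594.
Outer (u): -2244.

Therefore ∬_D (22x - 22y) dx dy = -2244.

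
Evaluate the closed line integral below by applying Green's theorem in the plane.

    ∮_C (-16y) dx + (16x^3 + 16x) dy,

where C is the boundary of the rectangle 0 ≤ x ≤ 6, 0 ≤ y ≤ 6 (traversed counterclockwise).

Green's theorem converts the closed line integral into a double integral over the enclosed region D:

    ∮_C P dx + Q dy = ∬_D (∂Q/∂x - ∂P/∂y) dA.

Here P = -16y, Q = 16x^3 + 16x, so

    ∂Q/∂x = 48x^2 + 16,    ∂P/∂y = -16,
    ∂Q/∂x - ∂P/∂y = 48x^2 + 32.

D is the region 0 ≤ x ≤ 6, 0 ≤ y ≤ 6. Evaluating the double integral:

    ∬_D (48x^2 + 32) dA = ∫_0^{6} ∫_0^{6} (48x^2 + 32) dy dx.

Inner (y from 0 to 6): 288x^2 + 192.
Outer (x from 0 to 6): 21888.

Therefore ∮_C P dx + Q dy = 21888.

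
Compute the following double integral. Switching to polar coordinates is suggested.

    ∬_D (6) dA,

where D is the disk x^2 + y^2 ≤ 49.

The region D is 0 ≤ r ≤ 7, 0 ≤ θ ≤ 2π in polar coordinates, where x = r cos(θ), y = r sin(θ), and dA = r dr dθ.

Under the substitution, the integrand becomes 6, so

    ∬_D (6) dA = ∫_{0}^{2π} ∫_{0}^{7} (6) · r dr dθ.

Inner integral (in r): ∫_{0}^{7} (6) · r dr = 147.

Outer integral (in θ): ∫_{0}^{2π} (147) dθ = 294π.

Therefore ∬_D (6) dA = 294π.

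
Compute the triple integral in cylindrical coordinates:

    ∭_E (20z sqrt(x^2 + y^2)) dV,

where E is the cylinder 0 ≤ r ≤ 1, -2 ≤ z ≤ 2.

In cylindrical coordinates, x = r cos(θ), y = r sin(θ), z = z, and dV = r dr dθ dz.

The integrand becomes 20r z, so

    ∭_E (20z sqrt(x^2 + y^2)) dV = ∫_{0}^{2π} ∫_{0}^{1} ∫_{-2}^{2} (20r z) · r dz dr dθ.

Inner (z): 0.
Middle (r from 0 to 1): 0.
Outer (θ): 0.

Therefore the triple integral equals 0.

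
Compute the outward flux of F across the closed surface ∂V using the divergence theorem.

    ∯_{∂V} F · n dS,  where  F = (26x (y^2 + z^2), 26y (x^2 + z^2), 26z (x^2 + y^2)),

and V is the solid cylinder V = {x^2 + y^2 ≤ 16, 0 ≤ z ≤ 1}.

By the divergence theorem,

    ∯_{∂V} F · n dS = ∭_V (∇ · F) dV.

Compute the divergence:
    ∇ · F = ∂F_x/∂x + ∂F_y/∂y + ∂F_z/∂z = 26y^2 + 26z^2 + 26x^2 + 26z^2 + 26x^2 + 26y^2 = 52x^2 + 52y^2 + 52z^2.

In cylindrical coordinates, x = r cos(θ), y = r sin(θ), z = z, dV = r dr dθ dz, with 0 ≤ r ≤ 4, 0 ≤ θ ≤ 2π, 0 ≤ z ≤ 1.

The integrand, after substitution and multiplying by the volume element, becomes (52r^2 + 52z^2) · r, so

    ∭_V (∇·F) dV = ∫_0^{2π} ∫_0^{4} ∫_0^{1} (52r^2 + 52z^2) · r dz dr dθ.

Inner (z from 0 to 1): 52r (r^2 + 1/3).
Middle (r from 0 to 4): 10400/3.
Outer (θ from 0 to 2π): 20800π/3.

Therefore ∯_{∂V} F · n dS = 20800π/3.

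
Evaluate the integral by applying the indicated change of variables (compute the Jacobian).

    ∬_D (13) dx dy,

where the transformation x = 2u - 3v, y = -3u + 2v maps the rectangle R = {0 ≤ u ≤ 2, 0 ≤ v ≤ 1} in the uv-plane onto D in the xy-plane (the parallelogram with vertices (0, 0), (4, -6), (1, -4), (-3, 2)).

Compute the Jacobian determinant of (x, y) with respect to (u, v):

    ∂(x,y)/∂(u,v) = | 2  -3 | = (2)(2) - (-3)(-3) = -5.
                   | -3  2 |

Its absolute value is |J| = 5 (the area scaling factor).

Substituting x = 2u - 3v, y = -3u + 2v into the integrand,

    13 → 13,

so the integral becomes

    ∬_R (13) · |J| du dv = ∫_0^2 ∫_0^1 (65) dv du.

Inner (v): 65.
Outer (u): 130.

Therefore ∬_D (13) dx dy = 130.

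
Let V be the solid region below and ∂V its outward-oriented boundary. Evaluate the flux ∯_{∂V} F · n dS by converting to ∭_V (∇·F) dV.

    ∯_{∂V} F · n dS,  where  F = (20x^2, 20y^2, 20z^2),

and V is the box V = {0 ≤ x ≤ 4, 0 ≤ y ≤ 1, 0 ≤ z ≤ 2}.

By the divergence theorem,

    ∯_{∂V} F · n dS = ∭_V (∇ · F) dV.

Compute the divergence:
    ∇ · F = ∂F_x/∂x + ∂F_y/∂y + ∂F_z/∂z = 40x + 40y + 40z.

V is a rectangular box, so dV = dx dy dz with 0 ≤ x ≤ 4, 0 ≤ y ≤ 1, 0 ≤ z ≤ 2.

Integrate (40x + 40y + 40z) over V as an iterated integral:

    ∭_V (∇·F) dV = ∫_0^{4} ∫_0^{1} ∫_0^{2} (40x + 40y + 40z) dz dy dx.

Inner (z from 0 to 2): 80x + 80y + 80.
Middle (y from 0 to 1): 80x + 120.
Outer (x from 0 to 4): 1120.

Therefore ∯_{∂V} F · n dS = 1120.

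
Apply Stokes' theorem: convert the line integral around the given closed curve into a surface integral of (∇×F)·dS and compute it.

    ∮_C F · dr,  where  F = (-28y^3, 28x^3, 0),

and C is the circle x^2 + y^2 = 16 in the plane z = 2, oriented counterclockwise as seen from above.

Let S be the flat disk x^2 + y^2 ≤ 16 in the plane z = 2, with upward unit normal n̂ = ẑ. By Stokes' theorem,

    ∮_C F · dr = ∬_S (∇ × F) · n̂ dS = ∬_D (curl F)_z dA,

where D is the disk x^2 + y^2 ≤ 16.

Compute the curl of F = (-28y^3, 28x^3, 0):
    (∇ × F)_x = ∂F_z/∂y - ∂F_y/∂z = 0,
    (∇ × F)_y = ∂F_x/∂z - ∂F_z/∂x = 0,
    (∇ × F)_z = ∂F_y/∂x - ∂F_x/∂y = 84x^2 + 84y^2.

On z = 2, (curl F)_z = 84x^2 + 84y^2.

Convert to polar (x = r cos θ, y = r sin θ, dA = r dr dθ); the integrand becomes 84r^2, so

    ∬_D (curl F)_z dA = ∫_0^{2π} ∫_0^{4} (84r^2) · r dr dθ.

Inner (r from 0 to 4): 5376.
Outer (θ from 0 to 2π): 10752π.

Therefore ∮_C F · dr = 10752π.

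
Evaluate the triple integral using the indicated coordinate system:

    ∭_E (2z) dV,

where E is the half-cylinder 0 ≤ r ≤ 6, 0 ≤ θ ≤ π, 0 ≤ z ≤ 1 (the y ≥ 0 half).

In cylindrical coordinates, x = r cos(θ), y = r sin(θ), z = z, and dV = r dr dθ dz.

The integrand becomes 2z, so

    ∭_E (2z) dV = ∫_{0}^{π} ∫_{0}^{6} ∫_{0}^{1} (2z) · r dz dr dθ.

Inner (z): r.
Middle (r from 0 to 6): 18.
Outer (θ): 18π.

Therefore the triple integral equals 18π.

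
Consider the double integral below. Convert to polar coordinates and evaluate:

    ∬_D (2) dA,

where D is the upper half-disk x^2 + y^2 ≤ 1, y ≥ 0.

The region D is 0 ≤ r ≤ 1, 0 ≤ θ ≤ π in polar coordinates, where x = r cos(θ), y = r sin(θ), and dA = r dr dθ.

Under the substitution, the integrand becomes 2, so

    ∬_D (2) dA = ∫_{0}^{π} ∫_{0}^{1} (2) · r dr dθ.

Inner integral (in r): ∫_{0}^{1} (2) · r dr = 1.

Outer integral (in θ): ∫_{0}^{π} (1) dθ = π.

Therefore ∬_D (2) dA = π.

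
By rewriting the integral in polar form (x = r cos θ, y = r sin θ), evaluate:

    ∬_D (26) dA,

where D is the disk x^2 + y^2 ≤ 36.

The region D is 0 ≤ r ≤ 6, 0 ≤ θ ≤ 2π in polar coordinates, where x = r cos(θ), y = r sin(θ), and dA = r dr dθ.

Under the substitution, the integrand becomes 26, so

    ∬_D (26) dA = ∫_{0}^{2π} ∫_{0}^{6} (26) · r dr dθ.

Inner integral (in r): ∫_{0}^{6} (26) · r dr = 468.

Outer integral (in θ): ∫_{0}^{2π} (468) dθ = 936π.

Therefore ∬_D (26) dA = 936π.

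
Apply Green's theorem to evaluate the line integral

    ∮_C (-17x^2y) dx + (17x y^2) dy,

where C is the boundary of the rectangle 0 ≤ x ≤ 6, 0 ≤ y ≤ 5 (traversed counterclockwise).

Green's theorem converts the closed line integral into a double integral over the enclosed region D:

    ∮_C P dx + Q dy = ∬_D (∂Q/∂x - ∂P/∂y) dA.

Here P = -17x^2y, Q = 17x y^2, so

    ∂Q/∂x = 17y^2,    ∂P/∂y = -17x^2,
    ∂Q/∂x - ∂P/∂y = 17x^2 + 17y^2.

D is the region 0 ≤ x ≤ 6, 0 ≤ y ≤ 5. Evaluating the double integral:

    ∬_D (17x^2 + 17y^2) dA = ∫_0^{6} ∫_0^{5} (17x^2 + 17y^2) dy dx.

Inner (y from 0 to 5): 85x^2 + 2125/3.
Outer (x from 0 to 6): 10370.

Therefore ∮_C P dx + Q dy = 10370.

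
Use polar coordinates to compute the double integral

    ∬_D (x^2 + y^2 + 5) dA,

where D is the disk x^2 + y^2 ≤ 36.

The region D is 0 ≤ r ≤ 6, 0 ≤ θ ≤ 2π in polar coordinates, where x = r cos(θ), y = r sin(θ), and dA = r dr dθ.

Under the substitution, the integrand becomes r^2 + 5, so

    ∬_D (x^2 + y^2 + 5) dA = ∫_{0}^{2π} ∫_{0}^{6} (r^2 + 5) · r dr dθ.

Inner integral (in r): ∫_{0}^{6} (r^2 + 5) · r dr = 414.

Outer integral (in θ): ∫_{0}^{2π} (414) dθ = 828π.

Therefore ∬_D (x^2 + y^2 + 5) dA = 828π.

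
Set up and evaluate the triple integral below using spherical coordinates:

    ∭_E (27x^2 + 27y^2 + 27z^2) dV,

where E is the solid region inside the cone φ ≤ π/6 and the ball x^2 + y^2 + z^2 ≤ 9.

In spherical coordinates, x = ρ sin(φ) cos(θ), y = ρ sin(φ) sin(θ), z = ρ cos(φ), and dV = ρ^2 sin(φ) dρ dφ dθ.

The integrand becomes 27ρ^2, so

    ∭_E (27x^2 + 27y^2 + 27z^2) dV = ∫_{0}^{2π} ∫_{0}^{π/6} ∫_{0}^{3} (27ρ^2) · ρ^2 sin(φ) dρ dφ dθ.

Inner (ρ): 6561sin(φ)/5.
Middle (φ): 6561/5 - 6561sqrt(3)/10.
Outer (θ): 6561π (2 - sqrt(3))/5.

Therefore the triple integral equals 6561π (2 - sqrt(3))/5.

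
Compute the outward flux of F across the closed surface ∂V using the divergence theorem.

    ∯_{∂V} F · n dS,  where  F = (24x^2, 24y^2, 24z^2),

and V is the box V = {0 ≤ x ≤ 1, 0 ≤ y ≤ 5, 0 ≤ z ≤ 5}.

By the divergence theorem,

    ∯_{∂V} F · n dS = ∭_V (∇ · F) dV.

Compute the divergence:
    ∇ · F = ∂F_x/∂x + ∂F_y/∂y + ∂F_z/∂z = 48x + 48y + 48z.

V is a rectangular box, so dV = dx dy dz with 0 ≤ x ≤ 1, 0 ≤ y ≤ 5, 0 ≤ z ≤ 5.

Integrate (48x + 48y + 48z) over V as an iterated integral:

    ∭_V (∇·F) dV = ∫_0^{1} ∫_0^{5} ∫_0^{5} (48x + 48y + 48z) dz dy dx.

Inner (z from 0 to 5): 240x + 240y + 600.
Middle (y from 0 to 5): 1200x + 6000.
Outer (x from 0 to 1): 6600.

Therefore ∯_{∂V} F · n dS = 6600.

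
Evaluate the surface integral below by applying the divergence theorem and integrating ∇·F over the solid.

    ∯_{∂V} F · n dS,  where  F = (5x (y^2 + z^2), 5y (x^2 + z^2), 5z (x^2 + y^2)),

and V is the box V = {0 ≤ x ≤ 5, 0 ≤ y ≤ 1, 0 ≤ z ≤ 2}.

By the divergence theorem,

    ∯_{∂V} F · n dS = ∭_V (∇ · F) dV.

Compute the divergence:
    ∇ · F = ∂F_x/∂x + ∂F_y/∂y + ∂F_z/∂z = 5y^2 + 5z^2 + 5x^2 + 5z^2 + 5x^2 + 5y^2 = 10x^2 + 10y^2 + 10z^2.

V is a rectangular box, so dV = dx dy dz with 0 ≤ x ≤ 5, 0 ≤ y ≤ 1, 0 ≤ z ≤ 2.

Integrate (10x^2 + 10y^2 + 10z^2) over V as an iterated integral:

    ∭_V (∇·F) dV = ∫_0^{5} ∫_0^{1} ∫_0^{2} (10x^2 + 10y^2 + 10z^2) dz dy dx.

Inner (z from 0 to 2): 20x^2 + 20y^2 + 80/3.
Middle (y from 0 to 1): 20x^2 + 100/3.
Outer (x from 0 to 5): 1000.

Therefore ∯_{∂V} F · n dS = 1000.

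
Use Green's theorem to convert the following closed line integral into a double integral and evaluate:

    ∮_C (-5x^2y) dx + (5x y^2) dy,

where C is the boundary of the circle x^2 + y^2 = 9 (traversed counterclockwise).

Green's theorem converts the closed line integral into a double integral over the enclosed region D:

    ∮_C P dx + Q dy = ∬_D (∂Q/∂x - ∂P/∂y) dA.

Here P = -5x^2y, Q = 5x y^2, so

    ∂Q/∂x = 5y^2,    ∂P/∂y = -5x^2,
    ∂Q/∂x - ∂P/∂y = 5x^2 + 5y^2.

D is the region x^2 + y^2 ≤ 9. Evaluating the double integral:

In polar coordinates (x = r cos θ, y = r sin θ, dA = r dr dθ) the integrand becomes 5r^2, so

    ∬_D (5x^2 + 5y^2) dA = ∫_0^{2π} ∫_0^{3} (5r^2) · r dr dθ.

Inner (r from 0 to 3): 405/4.
Outer (θ from 0 to 2π): 405π/2.

Therefore ∮_C P dx + Q dy = 405π/2.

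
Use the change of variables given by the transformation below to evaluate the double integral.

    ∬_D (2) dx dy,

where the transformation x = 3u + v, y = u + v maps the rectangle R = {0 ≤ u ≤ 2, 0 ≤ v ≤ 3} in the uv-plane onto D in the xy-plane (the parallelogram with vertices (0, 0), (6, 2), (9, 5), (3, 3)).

Compute the Jacobian determinant of (x, y) with respect to (u, v):

    ∂(x,y)/∂(u,v) = | 3  1 | = (3)(1) - (1)(1) = 2.
                   | 1  1 |

Its absolute value is |J| = 2 (the area scaling factor).

Substituting x = 3u + v, y = u + v into the integrand,

    2 → 2,

so the integral becomes

    ∬_R (2) · |J| du dv = ∫_0^2 ∫_0^3 (4) dv du.

Inner (v): 12.
Outer (u): 24.

Therefore ∬_D (2) dx dy = 24.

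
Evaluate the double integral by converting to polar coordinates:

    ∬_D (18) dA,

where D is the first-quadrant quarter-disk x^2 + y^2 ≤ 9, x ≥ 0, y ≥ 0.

The region D is 0 ≤ r ≤ 3, 0 ≤ θ ≤ π/2 in polar coordinates, where x = r cos(θ), y = r sin(θ), and dA = r dr dθ.

Under the substitution, the integrand becomes 18, so

    ∬_D (18) dA = ∫_{0}^{π/2} ∫_{0}^{3} (18) · r dr dθ.

Inner integral (in r): ∫_{0}^{3} (18) · r dr = 81.

Outer integral (in θ): ∫_{0}^{π/2} (81) dθ = 81π/2.

Therefore ∬_D (18) dA = 81π/2.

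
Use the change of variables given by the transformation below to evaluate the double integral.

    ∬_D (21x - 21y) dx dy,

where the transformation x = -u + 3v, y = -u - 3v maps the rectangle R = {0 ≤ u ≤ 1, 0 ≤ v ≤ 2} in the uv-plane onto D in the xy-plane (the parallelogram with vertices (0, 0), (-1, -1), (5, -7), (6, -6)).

Compute the Jacobian determinant of (x, y) with respect to (u, v):

    ∂(x,y)/∂(u,v) = | -1  3 | = (-1)(-3) - (3)(-1) = 6.
                   | -1  -3 |

Its absolute value is |J| = 6 (the area scaling factor).

Substituting x = -u + 3v, y = -u - 3v into the integrand,

    21x - 21y → 126v,

so the integral becomes

    ∬_R (126v) · |J| du dv = ∫_0^1 ∫_0^2 (756v) dv du.

Inner (v): 1512.
Outer (u): 1512.

Therefore ∬_D (21x - 21y) dx dy = 1512.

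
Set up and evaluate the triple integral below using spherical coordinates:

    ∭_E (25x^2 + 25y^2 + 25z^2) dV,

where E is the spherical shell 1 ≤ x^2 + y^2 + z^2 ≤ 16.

In spherical coordinates, x = ρ sin(φ) cos(θ), y = ρ sin(φ) sin(θ), z = ρ cos(φ), and dV = ρ^2 sin(φ) dρ dφ dθ.

The integrand becomes 25ρ^2, so

    ∭_E (25x^2 + 25y^2 + 25z^2) dV = ∫_{0}^{2π} ∫_{0}^{π} ∫_{1}^{4} (25ρ^2) · ρ^2 sin(φ) dρ dφ dθ.

Inner (ρ): 5115sin(φ).
Middle (φ): 10230.
Outer (θ): 20460π.

Therefore the triple integral equals 20460π.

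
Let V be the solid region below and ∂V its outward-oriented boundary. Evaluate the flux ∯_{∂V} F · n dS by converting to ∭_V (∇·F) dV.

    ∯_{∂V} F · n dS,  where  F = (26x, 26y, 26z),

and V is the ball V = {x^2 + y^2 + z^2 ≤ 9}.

By the divergence theorem,

    ∯_{∂V} F · n dS = ∭_V (∇ · F) dV.

Compute the divergence:
    ∇ · F = ∂F_x/∂x + ∂F_y/∂y + ∂F_z/∂z = 26 + 26 + 26 = 78.

In spherical coordinates, x = ρ sin(φ) cos(θ), y = ρ sin(φ) sin(θ), z = ρ cos(φ), dV = ρ^2 sin(φ) dρ dφ dθ, with 0 ≤ ρ ≤ 3, 0 ≤ φ ≤ π, 0 ≤ θ ≤ 2π.

The integrand, after substitution and multiplying by the volume element, becomes (78) · ρ^2 sin(φ), so

    ∭_V (∇·F) dV = ∫_0^{2π} ∫_0^{π} ∫_0^{3} (78) · ρ^2 sin(φ) dρ dφ dθ.

Inner (ρ from 0 to 3): 702sin(φ).
Middle (φ from 0 to π): 1404.
Outer (θ from 0 to 2π): 2808π.

Therefore ∯_{∂V} F · n dS = 2808π.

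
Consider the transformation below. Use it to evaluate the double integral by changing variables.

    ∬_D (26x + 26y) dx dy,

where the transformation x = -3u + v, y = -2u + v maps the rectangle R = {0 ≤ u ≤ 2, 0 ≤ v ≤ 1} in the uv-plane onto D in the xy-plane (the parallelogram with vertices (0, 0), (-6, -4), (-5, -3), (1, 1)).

Compute the Jacobian determinant of (x, y) with respect to (u, v):

    ∂(x,y)/∂(u,v) = | -3  1 | = (-3)(1) - (1)(-2) = -1.
                   | -2  1 |

Its absolute value is |J| = 1 (the area scaling factor).

Substituting x = -3u + v, y = -2u + v into the integrand,

    26x + 26y → -130u + 52v,

so the integral becomes

    ∬_R (-130u + 52v) · |J| du dv = ∫_0^2 ∫_0^1 (-130u + 52v) dv du.

Inner (v): 26 - 130u.
Outer (u): -208.

Therefore ∬_D (26x + 26y) dx dy = -208.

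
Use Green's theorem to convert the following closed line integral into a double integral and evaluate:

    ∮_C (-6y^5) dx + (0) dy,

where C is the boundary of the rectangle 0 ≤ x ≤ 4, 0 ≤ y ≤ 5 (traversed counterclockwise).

Green's theorem converts the closed line integral into a double integral over the enclosed region D:

    ∮_C P dx + Q dy = ∬_D (∂Q/∂x - ∂P/∂y) dA.

Here P = -6y^5, Q = 0, so

    ∂Q/∂x = 0,    ∂P/∂y = -30y^4,
    ∂Q/∂x - ∂P/∂y = 30y^4.

D is the region 0 ≤ x ≤ 4, 0 ≤ y ≤ 5. Evaluating the double integral:

    ∬_D (30y^4) dA = ∫_0^{4} ∫_0^{5} (30y^4) dy dx.

Inner (y from 0 to 5): 18750.
Outer (x from 0 to 4): 75000.

Therefore ∮_C P dx + Q dy = 75000.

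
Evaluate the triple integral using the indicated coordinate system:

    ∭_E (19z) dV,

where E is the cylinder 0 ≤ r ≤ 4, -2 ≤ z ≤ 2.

In cylindrical coordinates, x = r cos(θ), y = r sin(θ), z = z, and dV = r dr dθ dz.

The integrand becomes 19z, so

    ∭_E (19z) dV = ∫_{0}^{2π} ∫_{0}^{4} ∫_{-2}^{2} (19z) · r dz dr dθ.

Inner (z): 0.
Middle (r from 0 to 4): 0.
Outer (θ): 0.

Therefore the triple integral equals 0.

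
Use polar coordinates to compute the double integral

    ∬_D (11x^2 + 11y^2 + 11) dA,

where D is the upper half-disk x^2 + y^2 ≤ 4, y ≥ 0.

The region D is 0 ≤ r ≤ 2, 0 ≤ θ ≤ π in polar coordinates, where x = r cos(θ), y = r sin(θ), and dA = r dr dθ.

Under the substitution, the integrand becomes 11r^2 + 11, so

    ∬_D (11x^2 + 11y^2 + 11) dA = ∫_{0}^{π} ∫_{0}^{2} (11r^2 + 11) · r dr dθ.

Inner integral (in r): ∫_{0}^{2} (11r^2 + 11) · r dr = 66.

Outer integral (in θ): ∫_{0}^{π} (66) dθ = 66π.

Therefore ∬_D (11x^2 + 11y^2 + 11) dA = 66π.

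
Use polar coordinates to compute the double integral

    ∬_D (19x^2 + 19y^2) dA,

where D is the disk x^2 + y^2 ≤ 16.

The region D is 0 ≤ r ≤ 4, 0 ≤ θ ≤ 2π in polar coordinates, where x = r cos(θ), y = r sin(θ), and dA = r dr dθ.

Under the substitution, the integrand becomes 19r^2, so

    ∬_D (19x^2 + 19y^2) dA = ∫_{0}^{2π} ∫_{0}^{4} (19r^2) · r dr dθ.

Inner integral (in r): ∫_{0}^{4} (19r^2) · r dr = 1216.

Outer integral (in θ): ∫_{0}^{2π} (1216) dθ = 2432π.

Therefore ∬_D (19x^2 + 19y^2) dA = 2432π.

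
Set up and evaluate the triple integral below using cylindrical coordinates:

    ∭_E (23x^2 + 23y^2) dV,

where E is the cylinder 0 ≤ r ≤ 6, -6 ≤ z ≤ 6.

In cylindrical coordinates, x = r cos(θ), y = r sin(θ), z = z, and dV = r dr dθ dz.

The integrand becomes 23r^2, so

    ∭_E (23x^2 + 23y^2) dV = ∫_{0}^{2π} ∫_{0}^{6} ∫_{-6}^{6} (23r^2) · r dz dr dθ.

Inner (z): 276r^3.
Middle (r from 0 to 6): 89424.
Outer (θ): 178848π.

Therefore the triple integral equals 178848π.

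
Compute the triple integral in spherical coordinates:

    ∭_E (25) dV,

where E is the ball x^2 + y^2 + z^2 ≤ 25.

In spherical coordinates, x = ρ sin(φ) cos(θ), y = ρ sin(φ) sin(θ), z = ρ cos(φ), and dV = ρ^2 sin(φ) dρ dφ dθ.

The integrand becomes 25, so

    ∭_E (25) dV = ∫_{0}^{2π} ∫_{0}^{π} ∫_{0}^{5} (25) · ρ^2 sin(φ) dρ dφ dθ.

Inner (ρ): 3125sin(φ)/3.
Middle (φ): 6250/3.
Outer (θ): 12500π/3.

Therefore the triple integral equals 12500π/3.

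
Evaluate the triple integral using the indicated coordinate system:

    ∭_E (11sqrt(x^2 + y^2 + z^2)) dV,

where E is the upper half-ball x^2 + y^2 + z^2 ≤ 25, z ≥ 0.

In spherical coordinates, x = ρ sin(φ) cos(θ), y = ρ sin(φ) sin(θ), z = ρ cos(φ), and dV = ρ^2 sin(φ) dρ dφ dθ.

The integrand becomes 11ρ, so

    ∭_E (11sqrt(x^2 + y^2 + z^2)) dV = ∫_{0}^{2π} ∫_{0}^{π/2} ∫_{0}^{5} (11ρ) · ρ^2 sin(φ) dρ dφ dθ.

Inner (ρ): 6875sin(φ)/4.
Middle (φ): 6875/4.
Outer (θ): 6875π/2.

Therefore the triple integral equals 6875π/2.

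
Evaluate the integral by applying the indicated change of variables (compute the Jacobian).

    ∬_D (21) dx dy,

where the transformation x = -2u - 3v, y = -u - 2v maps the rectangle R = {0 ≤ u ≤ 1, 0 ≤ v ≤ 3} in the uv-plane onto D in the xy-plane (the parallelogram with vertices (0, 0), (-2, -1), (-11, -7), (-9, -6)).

Compute the Jacobian determinant of (x, y) with respect to (u, v):

    ∂(x,y)/∂(u,v) = | -2  -3 | = (-2)(-2) - (-3)(-1) = 1.
                   | -1  -2 |

Its absolute value is |J| = 1 (the area scaling factor).

Substituting x = -2u - 3v, y = -u - 2v into the integrand,

    21 → 21,

so the integral becomes

    ∬_R (21) · |J| du dv = ∫_0^1 ∫_0^3 (21) dv du.

Inner (v): 63.
Outer (u): 63.

Therefore ∬_D (21) dx dy = 63.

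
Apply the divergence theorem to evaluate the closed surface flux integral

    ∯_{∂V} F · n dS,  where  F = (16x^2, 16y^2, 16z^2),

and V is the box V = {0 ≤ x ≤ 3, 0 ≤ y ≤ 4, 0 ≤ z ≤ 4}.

By the divergence theorem,

    ∯_{∂V} F · n dS = ∭_V (∇ · F) dV.

Compute the divergence:
    ∇ · F = ∂F_x/∂x + ∂F_y/∂y + ∂F_z/∂z = 32x + 32y + 32z.

V is a rectangular box, so dV = dx dy dz with 0 ≤ x ≤ 3, 0 ≤ y ≤ 4, 0 ≤ z ≤ 4.

Integrate (32x + 32y + 32z) over V as an iterated integral:

    ∭_V (∇·F) dV = ∫_0^{3} ∫_0^{4} ∫_0^{4} (32x + 32y + 32z) dz dy dx.

Inner (z from 0 to 4): 128x + 128y + 256.
Middle (y from 0 to 4): 512x + 2048.
Outer (x from 0 to 3): 8448.

Therefore ∯_{∂V} F · n dS = 8448.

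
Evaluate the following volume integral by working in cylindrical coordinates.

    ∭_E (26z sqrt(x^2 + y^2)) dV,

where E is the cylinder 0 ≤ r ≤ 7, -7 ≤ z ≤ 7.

In cylindrical coordinates, x = r cos(θ), y = r sin(θ), z = z, and dV = r dr dθ dz.

The integrand becomes 26r z, so

    ∭_E (26z sqrt(x^2 + y^2)) dV = ∫_{0}^{2π} ∫_{0}^{7} ∫_{-7}^{7} (26r z) · r dz dr dθ.

Inner (z): 0.
Middle (r from 0 to 7): 0.
Outer (θ): 0.

Therefore the triple integral equals 0.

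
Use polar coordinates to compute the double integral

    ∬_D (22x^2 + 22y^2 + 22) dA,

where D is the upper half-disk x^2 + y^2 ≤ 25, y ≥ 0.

The region D is 0 ≤ r ≤ 5, 0 ≤ θ ≤ π in polar coordinates, where x = r cos(θ), y = r sin(θ), and dA = r dr dθ.

Under the substitution, the integrand becomes 22r^2 + 22, so

    ∬_D (22x^2 + 22y^2 + 22) dA = ∫_{0}^{π} ∫_{0}^{5} (22r^2 + 22) · r dr dθ.

Inner integral (in r): ∫_{0}^{5} (22r^2 + 22) · r dr = 7425/2.

Outer integral (in θ): ∫_{0}^{π} (7425/2) dθ = 7425π/2.

Therefore ∬_D (22x^2 + 22y^2 + 22) dA = 7425π/2.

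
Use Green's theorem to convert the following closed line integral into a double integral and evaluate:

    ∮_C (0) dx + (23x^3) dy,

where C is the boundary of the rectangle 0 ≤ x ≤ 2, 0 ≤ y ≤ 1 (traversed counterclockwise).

Green's theorem converts the closed line integral into a double integral over the enclosed region D:

    ∮_C P dx + Q dy = ∬_D (∂Q/∂x - ∂P/∂y) dA.

Here P = 0, Q = 23x^3, so

    ∂Q/∂x = 69x^2,    ∂P/∂y = 0,
    ∂Q/∂x - ∂P/∂y = 69x^2.

D is the region 0 ≤ x ≤ 2, 0 ≤ y ≤ 1. Evaluating the double integral:

    ∬_D (69x^2) dA = ∫_0^{2} ∫_0^{1} (69x^2) dy dx.

Inner (y from 0 to 1): 69x^2.
Outer (x from 0 to 2): 184.

Therefore ∮_C P dx + Q dy = 184.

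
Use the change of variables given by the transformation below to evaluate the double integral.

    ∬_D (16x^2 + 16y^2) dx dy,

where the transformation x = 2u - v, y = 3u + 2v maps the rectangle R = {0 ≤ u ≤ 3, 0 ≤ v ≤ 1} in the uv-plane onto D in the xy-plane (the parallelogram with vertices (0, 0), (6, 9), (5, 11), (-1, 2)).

Compute the Jacobian determinant of (x, y) with respect to (u, v):

    ∂(x,y)/∂(u,v) = | 2  -1 | = (2)(2) - (-1)(3) = 7.
                   | 3  2 |

Its absolute value is |J| = 7 (the area scaling factor).

Substituting x = 2u - v, y = 3u + 2v into the integrand,

    16x^2 + 16y^2 → 208u^2 + 128u v + 80v^2,

so the integral becomes

    ∬_R (208u^2 + 128u v + 80v^2) · |J| du dv = ∫_0^3 ∫_0^1 (1456u^2 + 896u v + 560v^2) dv du.

Inner (v): 1456u^2 + 448u + 560/3.
Outer (u): 15680.

Therefore ∬_D (16x^2 + 16y^2) dx dy = 15680.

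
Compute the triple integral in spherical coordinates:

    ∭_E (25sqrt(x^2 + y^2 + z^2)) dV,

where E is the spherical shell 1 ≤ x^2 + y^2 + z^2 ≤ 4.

In spherical coordinates, x = ρ sin(φ) cos(θ), y = ρ sin(φ) sin(θ), z = ρ cos(φ), and dV = ρ^2 sin(φ) dρ dφ dθ.

The integrand becomes 25ρ, so

    ∭_E (25sqrt(x^2 + y^2 + z^2)) dV = ∫_{0}^{2π} ∫_{0}^{π} ∫_{1}^{2} (25ρ) · ρ^2 sin(φ) dρ dφ dθ.

Inner (ρ): 375sin(φ)/4.
Middle (φ): 375/2.
Outer (θ): 375π.

Therefore the triple integral equals 375π.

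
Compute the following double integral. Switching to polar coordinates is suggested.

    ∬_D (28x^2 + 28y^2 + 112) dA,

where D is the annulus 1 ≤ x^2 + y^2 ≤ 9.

The region D is 1 ≤ r ≤ 3, 0 ≤ θ ≤ 2π in polar coordinates, where x = r cos(θ), y = r sin(θ), and dA = r dr dθ.

Under the substitution, the integrand becomes 28r^2 + 112, so

    ∬_D (28x^2 + 28y^2 + 112) dA = ∫_{0}^{2π} ∫_{1}^{3} (28r^2 + 112) · r dr dθ.

Inner integral (in r): ∫_{1}^{3} (28r^2 + 112) · r dr = 1008.

Outer integral (in θ): ∫_{0}^{2π} (1008) dθ = 2016π.

Therefore ∬_D (28x^2 + 28y^2 + 112) dA = 2016π.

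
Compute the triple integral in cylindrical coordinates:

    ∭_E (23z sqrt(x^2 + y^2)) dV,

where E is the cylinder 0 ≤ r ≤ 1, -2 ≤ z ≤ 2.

In cylindrical coordinates, x = r cos(θ), y = r sin(θ), z = z, and dV = r dr dθ dz.

The integrand becomes 23r z, so

    ∭_E (23z sqrt(x^2 + y^2)) dV = ∫_{0}^{2π} ∫_{0}^{1} ∫_{-2}^{2} (23r z) · r dz dr dθ.

Inner (z): 0.
Middle (r from 0 to 1): 0.
Outer (θ): 0.

Therefore the triple integral equals 0.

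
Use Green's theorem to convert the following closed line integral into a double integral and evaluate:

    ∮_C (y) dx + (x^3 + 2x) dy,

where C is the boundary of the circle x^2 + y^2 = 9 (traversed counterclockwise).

Green's theorem converts the closed line integral into a double integral over the enclosed region D:

    ∮_C P dx + Q dy = ∬_D (∂Q/∂x - ∂P/∂y) dA.

Here P = y, Q = x^3 + 2x, so

    ∂Q/∂x = 3x^2 + 2,    ∂P/∂y = 1,
    ∂Q/∂x - ∂P/∂y = 3x^2 + 1.

D is the region x^2 + y^2 ≤ 9. Evaluating the double integral:

In polar coordinates (x = r cos θ, y = r sin θ, dA = r dr dθ) the integrand becomes 3r^2cos(θ)^2 + 1, so

    ∬_D (3x^2 + 1) dA = ∫_0^{2π} ∫_0^{3} (3r^2cos(θ)^2 + 1) · r dr dθ.

Inner (r from 0 to 3): 243cos(θ)^2/4 + 9/2.
Outer (θ from 0 to 2π): 279π/4.

Therefore ∮_C P dx + Q dy = 279π/4.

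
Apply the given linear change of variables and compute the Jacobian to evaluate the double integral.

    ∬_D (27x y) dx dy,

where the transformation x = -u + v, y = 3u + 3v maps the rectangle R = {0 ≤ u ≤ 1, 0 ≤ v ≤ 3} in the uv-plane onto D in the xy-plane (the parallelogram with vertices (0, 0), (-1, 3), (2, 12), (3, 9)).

Compute the Jacobian determinant of (x, y) with respect to (u, v):

    ∂(x,y)/∂(u,v) = | -1  1 | = (-1)(3) - (1)(3) = -6.
                   | 3  3 |

Its absolute value is |J| = 6 (the area scaling factor).

Substituting x = -u + v, y = 3u + 3v into the integrand,

    27x y → -81u^2 + 81v^2,

so the integral becomes

    ∬_R (-81u^2 + 81v^2) · |J| du dv = ∫_0^1 ∫_0^3 (-486u^2 + 486v^2) dv du.

Inner (v): 4374 - 1458u^2.
Outer (u): 3888.

Therefore ∬_D (27x y) dx dy = 3888.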